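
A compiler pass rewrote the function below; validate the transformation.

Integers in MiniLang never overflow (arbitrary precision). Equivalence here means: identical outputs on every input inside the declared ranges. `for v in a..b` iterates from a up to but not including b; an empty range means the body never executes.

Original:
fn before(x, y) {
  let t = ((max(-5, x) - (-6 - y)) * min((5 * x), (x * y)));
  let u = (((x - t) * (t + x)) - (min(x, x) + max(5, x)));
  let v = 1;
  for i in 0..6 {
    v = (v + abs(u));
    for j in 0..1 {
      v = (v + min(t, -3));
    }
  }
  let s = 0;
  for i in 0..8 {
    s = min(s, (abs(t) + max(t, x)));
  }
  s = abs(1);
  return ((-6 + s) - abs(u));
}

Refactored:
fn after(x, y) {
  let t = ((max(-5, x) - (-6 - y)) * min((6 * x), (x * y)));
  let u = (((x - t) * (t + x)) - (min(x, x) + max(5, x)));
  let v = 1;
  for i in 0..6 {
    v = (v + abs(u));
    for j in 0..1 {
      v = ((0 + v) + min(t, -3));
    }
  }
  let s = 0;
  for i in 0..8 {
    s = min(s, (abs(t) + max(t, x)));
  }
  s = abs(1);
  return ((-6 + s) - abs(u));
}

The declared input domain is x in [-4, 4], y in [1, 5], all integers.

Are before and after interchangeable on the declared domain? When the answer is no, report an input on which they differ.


These are not equivalent — on x=-4, y=1 the outputs split (-3590 vs -5174).
before: t := -60 | u := -3585 | v := 1 | iter i=0: | v := 3586 | iter j=0: | v := 3526 | iter i=1: | v := 7111 | iter j=0: | v := 7051 | iter i=2: | v := 10636 | iter j=0: | v := 10576 | iter i=3: | v := 14161 | iter j=0: | v := 14101 | iter i=4: | v := 17686 | iter j=0: | v := 17626 | iter i=5: | v := 21211 | iter j=0: | v := 21151 | s := 0 | iter i=0: | s := 0 | iter i=1: | s := 0 | iter i=2: | s := 0 | iter i=3: | s := 0 | iter i=4: | s := 0 | iter i=5: | s := 0 | iter i=6: | s := 0 | iter i=7: | s := 0 | s := 1 | result -3590
after: t := -72 | u := -5169 | v := 1 | iter i=0: | v := 5170 | iter j=0: | v := 5098 | iter i=1: | v := 10267 | iter j=0: | v := 10195 | iter i=2: | v := 15364 | iter j=0: | v := 15292 | iter i=3: | v := 20461 | iter j=0: | v := 20389 | iter i=4: | v := 25558 | iter j=0: | v := 25486 | iter i=5: | v := 30655 | iter j=0: | v := 30583 | s := 0 | iter i=0: | s := 0 | iter i=1: | s := 0 | iter i=2: | s := 0 | iter i=3: | s := 0 | iter i=4: | s := 0 | iter i=5: | s := 0 | iter i=6: | s := 0 | iter i=7: | s := 0 | s := 1 | result -5174
verdict: not equivalent; witness: x=-4, y=1


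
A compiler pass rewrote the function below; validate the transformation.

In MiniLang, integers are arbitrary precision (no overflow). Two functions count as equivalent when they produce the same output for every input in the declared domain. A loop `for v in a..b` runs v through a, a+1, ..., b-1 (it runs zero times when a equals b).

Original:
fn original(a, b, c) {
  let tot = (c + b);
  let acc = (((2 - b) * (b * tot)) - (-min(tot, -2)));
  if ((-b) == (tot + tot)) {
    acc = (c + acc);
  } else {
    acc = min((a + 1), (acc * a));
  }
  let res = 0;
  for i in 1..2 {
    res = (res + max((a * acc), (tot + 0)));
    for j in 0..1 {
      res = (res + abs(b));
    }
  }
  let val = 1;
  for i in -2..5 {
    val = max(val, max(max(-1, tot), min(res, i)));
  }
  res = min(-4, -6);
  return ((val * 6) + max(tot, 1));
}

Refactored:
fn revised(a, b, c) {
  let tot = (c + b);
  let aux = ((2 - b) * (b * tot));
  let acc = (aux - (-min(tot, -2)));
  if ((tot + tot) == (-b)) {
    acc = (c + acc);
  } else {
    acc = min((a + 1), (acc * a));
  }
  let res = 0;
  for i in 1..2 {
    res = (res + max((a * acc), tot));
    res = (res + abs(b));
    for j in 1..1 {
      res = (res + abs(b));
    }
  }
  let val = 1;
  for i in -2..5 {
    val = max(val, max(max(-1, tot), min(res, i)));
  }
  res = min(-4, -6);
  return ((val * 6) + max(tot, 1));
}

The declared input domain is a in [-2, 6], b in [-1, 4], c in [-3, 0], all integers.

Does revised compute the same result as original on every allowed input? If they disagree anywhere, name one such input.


Behavior is preserved: although constant usage differs; also statement counts differ; also local variable names differ; also min/max/abs usage differs; also loop structure differs, the outputs never diverge.
Spot check at a=1, b=3, c=0 — original: tot = 3; acc = -11; ((-b) == (tot + tot)) -> false; acc = -11; res = 0; [i=1]; res = 3; [j=0]; res = 6; val = 1; [i=-2]; val = 3; [i=-1]; val = 3; [i=0]; val = 3; [i=1]; val = 3; [i=2]; val = 3; [i=3]; val = 3; [i=4]; val = 4; res = -6; return 27. revised: tot = 3; aux = -9; acc = -11; ((tot + tot) == (-b)) -> false; acc = -11; res = 0; [i=1]; res = 3; res = 6; the j loop: no iterations; val = 1; [i=-2]; val = 3; [i=-1]; val = 3; [i=0]; val = 3; [i=1]; val = 3; [i=2]; val = 3; [i=3]; val = 3; [i=4]; val = 4; res = -6; return 27. Both give 27.
Sweeping the whole domain (216 inputs) finds no disagreement.
verdict: equivalent


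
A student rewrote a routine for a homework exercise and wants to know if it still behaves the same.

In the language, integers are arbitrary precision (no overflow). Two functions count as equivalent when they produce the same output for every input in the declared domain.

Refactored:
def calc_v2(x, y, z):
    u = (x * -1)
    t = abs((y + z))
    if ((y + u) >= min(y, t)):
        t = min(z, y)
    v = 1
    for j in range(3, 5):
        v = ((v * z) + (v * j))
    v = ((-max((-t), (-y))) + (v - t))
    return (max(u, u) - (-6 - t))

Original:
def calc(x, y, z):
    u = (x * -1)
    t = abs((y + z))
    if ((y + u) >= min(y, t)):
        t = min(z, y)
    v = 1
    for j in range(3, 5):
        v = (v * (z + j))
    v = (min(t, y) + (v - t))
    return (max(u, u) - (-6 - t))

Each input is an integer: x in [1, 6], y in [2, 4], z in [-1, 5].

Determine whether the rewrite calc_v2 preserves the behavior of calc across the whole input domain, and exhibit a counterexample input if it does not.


Differences: arithmetic usage differs, plus min/max/abs usage differs — yet all 126 inputs agree.
verdict: equivalent


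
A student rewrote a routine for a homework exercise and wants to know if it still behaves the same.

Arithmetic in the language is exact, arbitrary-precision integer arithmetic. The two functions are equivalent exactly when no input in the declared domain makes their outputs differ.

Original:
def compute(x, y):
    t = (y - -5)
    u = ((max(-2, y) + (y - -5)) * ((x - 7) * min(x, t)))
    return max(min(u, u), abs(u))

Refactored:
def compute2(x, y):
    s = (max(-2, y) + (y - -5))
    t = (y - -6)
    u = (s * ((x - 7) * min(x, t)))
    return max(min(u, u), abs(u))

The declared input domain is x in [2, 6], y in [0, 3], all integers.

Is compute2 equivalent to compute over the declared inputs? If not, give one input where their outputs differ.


Take x=6, y=0.
compute: t becomes 5; next u becomes -25; next final value 25
compute2: s becomes 5; next t becomes 6; next u becomes -30; next final value 30
25 != 30, so the rewrite changes behavior.
verdict: not equivalent; witness: x=6, y=0


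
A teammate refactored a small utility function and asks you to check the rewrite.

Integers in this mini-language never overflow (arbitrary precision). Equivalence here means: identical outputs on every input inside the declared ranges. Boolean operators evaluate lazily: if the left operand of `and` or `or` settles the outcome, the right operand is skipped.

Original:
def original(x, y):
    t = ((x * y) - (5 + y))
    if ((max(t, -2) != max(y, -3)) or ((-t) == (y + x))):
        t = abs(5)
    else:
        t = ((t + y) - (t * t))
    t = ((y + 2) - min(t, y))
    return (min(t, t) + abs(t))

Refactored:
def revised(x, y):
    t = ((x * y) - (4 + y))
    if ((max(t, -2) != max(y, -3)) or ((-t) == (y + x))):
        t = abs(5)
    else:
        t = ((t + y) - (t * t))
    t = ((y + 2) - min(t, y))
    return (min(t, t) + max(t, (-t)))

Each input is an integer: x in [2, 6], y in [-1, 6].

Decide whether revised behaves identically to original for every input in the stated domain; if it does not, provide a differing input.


These are not equivalent — on x=3, y=4 the outputs split (4 vs 28).
original: t=3, then ((max(t, -2) != max(y, -3)) or ((-t) == (y + x))) is true, then t=5, then t=2, then returns 4
revised: t=4, then ((max(t, -2) != max(y, -3)) or ((-t) == (y + x))) is false, then t=-8, then t=14, then returns 28
verdict: not equivalent; witness: x=3, y=4


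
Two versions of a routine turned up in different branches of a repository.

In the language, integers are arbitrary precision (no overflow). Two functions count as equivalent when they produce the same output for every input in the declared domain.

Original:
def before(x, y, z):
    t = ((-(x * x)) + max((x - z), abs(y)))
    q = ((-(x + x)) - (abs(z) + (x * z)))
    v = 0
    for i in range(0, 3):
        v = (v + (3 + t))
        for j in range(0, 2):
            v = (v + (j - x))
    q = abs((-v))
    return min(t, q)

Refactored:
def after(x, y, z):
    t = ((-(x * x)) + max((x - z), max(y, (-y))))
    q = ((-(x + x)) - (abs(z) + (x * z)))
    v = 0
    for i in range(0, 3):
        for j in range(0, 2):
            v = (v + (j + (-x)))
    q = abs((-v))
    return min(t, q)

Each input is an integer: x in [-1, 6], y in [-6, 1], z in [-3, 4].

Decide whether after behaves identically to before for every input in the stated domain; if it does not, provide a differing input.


Try x=0, y=-6, z=-3.
before: t=6, then q=-3, then v=0, then (i=0), then v=9, then (j=0), then v=9, then (j=1), then v=10, then (i=1), then v=19, then (j=0), then v=19, then (j=1), then v=20, then (i=2), then v=29, then (j=0), then v=29, then (j=1), then v=30, then q=30, then returns 6
after: t=6, then q=-3, then v=0, then (i=0), then (j=0), then v=0, then (j=1), then v=1, then (i=1), then (j=0), then v=1, then (j=1), then v=2, then (i=2), then (j=0), then v=2, then (j=1), then v=3, then q=3, then returns 3
6 vs 3 — the two versions disagree here.
verdict: not equivalent; witness: x=0, y=-6, z=-3


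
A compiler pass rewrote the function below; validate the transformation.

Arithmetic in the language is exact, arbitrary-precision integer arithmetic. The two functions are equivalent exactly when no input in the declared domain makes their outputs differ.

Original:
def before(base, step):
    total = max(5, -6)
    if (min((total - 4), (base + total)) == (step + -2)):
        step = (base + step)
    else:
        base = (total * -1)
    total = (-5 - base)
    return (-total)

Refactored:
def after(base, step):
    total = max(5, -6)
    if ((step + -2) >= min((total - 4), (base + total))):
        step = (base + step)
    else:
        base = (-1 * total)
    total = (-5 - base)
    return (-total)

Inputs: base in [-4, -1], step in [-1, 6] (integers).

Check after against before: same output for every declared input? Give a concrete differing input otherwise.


These are not equivalent — on base=-4, step=4 the outputs split (0 vs 1).
before: total := 5 | (min((total - 4), (base + total)) == (step + -2)): false | base := -5 | total := 0 | result 0
after: total := 5 | ((step + -2) >= min((total - 4), (base + total))): true | step := 0 | total := -1 | result 1
verdict: not equivalent; witness: base=-4, step=4


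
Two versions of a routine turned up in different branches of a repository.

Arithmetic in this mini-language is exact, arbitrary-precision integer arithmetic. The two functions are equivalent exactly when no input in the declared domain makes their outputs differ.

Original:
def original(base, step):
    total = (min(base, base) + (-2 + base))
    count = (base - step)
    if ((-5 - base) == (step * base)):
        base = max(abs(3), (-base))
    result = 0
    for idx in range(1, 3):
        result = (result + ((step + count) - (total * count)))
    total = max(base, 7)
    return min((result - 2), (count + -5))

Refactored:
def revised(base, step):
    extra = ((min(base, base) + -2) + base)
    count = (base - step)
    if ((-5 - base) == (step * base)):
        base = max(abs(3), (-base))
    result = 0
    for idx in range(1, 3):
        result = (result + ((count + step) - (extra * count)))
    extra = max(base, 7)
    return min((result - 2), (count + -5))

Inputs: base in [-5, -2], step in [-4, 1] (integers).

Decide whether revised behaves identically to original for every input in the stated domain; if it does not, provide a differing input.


Changes here: local variable names differ; the full 24-point sweep finds no disagreement.
verdict: equivalent


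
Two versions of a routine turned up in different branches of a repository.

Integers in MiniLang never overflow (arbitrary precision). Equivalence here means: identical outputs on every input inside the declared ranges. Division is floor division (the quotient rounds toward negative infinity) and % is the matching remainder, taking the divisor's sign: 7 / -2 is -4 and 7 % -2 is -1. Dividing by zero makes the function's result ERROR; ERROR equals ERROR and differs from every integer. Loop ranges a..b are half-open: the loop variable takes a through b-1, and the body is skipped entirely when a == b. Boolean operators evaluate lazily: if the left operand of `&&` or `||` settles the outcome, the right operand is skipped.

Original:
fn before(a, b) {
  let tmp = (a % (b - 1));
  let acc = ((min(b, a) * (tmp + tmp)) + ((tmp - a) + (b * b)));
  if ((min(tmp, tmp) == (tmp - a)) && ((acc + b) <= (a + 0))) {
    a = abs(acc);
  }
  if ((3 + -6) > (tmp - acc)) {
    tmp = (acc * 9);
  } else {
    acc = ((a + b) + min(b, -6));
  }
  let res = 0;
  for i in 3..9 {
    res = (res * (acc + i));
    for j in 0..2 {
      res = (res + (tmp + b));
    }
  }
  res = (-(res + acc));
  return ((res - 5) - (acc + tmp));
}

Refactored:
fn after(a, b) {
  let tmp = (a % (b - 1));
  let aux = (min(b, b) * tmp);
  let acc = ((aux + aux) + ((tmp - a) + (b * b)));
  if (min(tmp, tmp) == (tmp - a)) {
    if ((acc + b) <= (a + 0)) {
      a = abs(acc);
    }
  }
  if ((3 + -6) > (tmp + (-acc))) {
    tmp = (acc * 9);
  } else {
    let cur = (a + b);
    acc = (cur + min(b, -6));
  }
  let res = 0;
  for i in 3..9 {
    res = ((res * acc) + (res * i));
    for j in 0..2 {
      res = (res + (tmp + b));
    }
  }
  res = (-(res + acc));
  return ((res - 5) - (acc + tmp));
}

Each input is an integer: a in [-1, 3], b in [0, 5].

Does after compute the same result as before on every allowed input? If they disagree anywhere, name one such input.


Input a=-1, b=3: -135080504 from before versus -2088411504 from after.
verdict: not equivalent; witness: a=-1, b=3


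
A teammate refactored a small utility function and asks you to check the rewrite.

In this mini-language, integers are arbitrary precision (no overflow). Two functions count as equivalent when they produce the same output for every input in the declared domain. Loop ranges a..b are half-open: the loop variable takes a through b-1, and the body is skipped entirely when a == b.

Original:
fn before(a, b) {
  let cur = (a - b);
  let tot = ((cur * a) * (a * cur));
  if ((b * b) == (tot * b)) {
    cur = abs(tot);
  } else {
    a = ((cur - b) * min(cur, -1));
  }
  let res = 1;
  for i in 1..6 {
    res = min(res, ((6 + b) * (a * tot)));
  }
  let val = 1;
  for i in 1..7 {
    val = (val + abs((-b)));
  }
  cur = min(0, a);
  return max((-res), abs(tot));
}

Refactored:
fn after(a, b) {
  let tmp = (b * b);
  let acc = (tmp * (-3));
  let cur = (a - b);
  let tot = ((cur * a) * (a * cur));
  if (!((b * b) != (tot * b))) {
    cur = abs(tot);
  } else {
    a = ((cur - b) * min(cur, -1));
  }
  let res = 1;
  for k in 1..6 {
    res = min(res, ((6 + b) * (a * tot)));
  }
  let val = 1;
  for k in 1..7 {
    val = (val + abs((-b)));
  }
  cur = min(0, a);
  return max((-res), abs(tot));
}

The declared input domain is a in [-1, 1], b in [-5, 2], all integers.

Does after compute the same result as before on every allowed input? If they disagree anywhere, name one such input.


Equivalent — the differences include local variable names differ, and statement counts differ, and boolean connective usage differs, and comparison usage differs, and constant usage differs, and arithmetic usage differs, yet no declared input distinguishes the two.
Tracing a=-1, b=-1: before: cur = 0; tot = 0; ((b * b) == (tot * b)) -> false; a = -1; res = 1; [i=1]; res = 0; [i=2]; res = 0; [i=3]; res = 0; [i=4]; res = 0; [i=5]; res = 0; val = 1; [i=1]; val = 2; [i=2]; val = 3; [i=3]; val = 4; [i=4]; val = 5; [i=5]; val = 6; [i=6]; val = 7; cur = -1; return 0 | after: tmp = 1; acc = -3; cur = 0; tot = 0; (!((b * b) != (tot * b))) -> false; a = -1; res = 1; [k=1]; res = 0; [k=2]; res = 0; [k=3]; res = 0; [k=4]; res = 0; [k=5]; res = 0; val = 1; [k=1]; val = 2; [k=2]; val = 3; [k=3]; val = 4; [k=4]; val = 5; [k=5]; val = 6; [k=6]; val = 7; cur = -1; return 0 — matching result 0.
Checked all 24 inputs in the declared domain: the outputs agree on every one.
verdict: equivalent


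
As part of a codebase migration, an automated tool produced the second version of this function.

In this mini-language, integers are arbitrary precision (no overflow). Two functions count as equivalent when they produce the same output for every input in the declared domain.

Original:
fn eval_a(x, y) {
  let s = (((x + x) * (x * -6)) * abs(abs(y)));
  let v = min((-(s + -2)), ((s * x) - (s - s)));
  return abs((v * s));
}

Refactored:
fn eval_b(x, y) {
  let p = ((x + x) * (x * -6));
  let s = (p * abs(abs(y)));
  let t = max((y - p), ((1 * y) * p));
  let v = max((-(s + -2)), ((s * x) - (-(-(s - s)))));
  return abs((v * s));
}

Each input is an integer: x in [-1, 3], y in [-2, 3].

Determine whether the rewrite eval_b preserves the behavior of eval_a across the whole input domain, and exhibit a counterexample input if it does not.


Evaluate both at x=-1, y=-2.
eval_a: s = -24; v = 24; return 576
eval_b: p = -12; s = -24; t = 24; v = 26; return 624
576 against 624: the behavior changed.
verdict: not equivalent; witness: x=-1, y=-2


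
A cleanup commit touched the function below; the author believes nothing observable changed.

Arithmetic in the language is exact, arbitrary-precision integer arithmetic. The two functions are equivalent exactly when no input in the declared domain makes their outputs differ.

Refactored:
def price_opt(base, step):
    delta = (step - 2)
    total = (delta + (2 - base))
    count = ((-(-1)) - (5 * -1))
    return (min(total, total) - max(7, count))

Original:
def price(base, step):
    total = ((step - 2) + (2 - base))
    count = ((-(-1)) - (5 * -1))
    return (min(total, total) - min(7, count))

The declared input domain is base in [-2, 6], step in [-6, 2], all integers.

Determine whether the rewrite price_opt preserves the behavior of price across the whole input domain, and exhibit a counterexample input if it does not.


Try base=-2, step=-6.
price: total becomes -4; next count becomes 6; next final value -10
price_opt: delta becomes -8; next total becomes -4; next count becomes 6; next final value -11
-10 and -11 differ, so these are not the same function on this domain.
verdict: not equivalent; witness: base=-2, step=-6


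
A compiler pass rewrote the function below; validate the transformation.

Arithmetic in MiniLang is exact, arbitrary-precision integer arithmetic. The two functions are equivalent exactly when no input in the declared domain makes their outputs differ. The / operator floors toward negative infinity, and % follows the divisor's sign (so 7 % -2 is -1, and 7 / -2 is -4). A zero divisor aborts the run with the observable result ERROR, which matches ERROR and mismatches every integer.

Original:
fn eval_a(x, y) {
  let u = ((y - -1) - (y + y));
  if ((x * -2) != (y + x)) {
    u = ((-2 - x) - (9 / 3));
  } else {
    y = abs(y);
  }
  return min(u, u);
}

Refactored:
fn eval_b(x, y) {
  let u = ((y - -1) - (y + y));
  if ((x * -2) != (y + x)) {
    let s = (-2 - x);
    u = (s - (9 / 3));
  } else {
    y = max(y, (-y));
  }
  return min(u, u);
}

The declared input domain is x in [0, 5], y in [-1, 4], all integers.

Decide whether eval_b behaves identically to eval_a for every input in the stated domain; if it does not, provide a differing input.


Comparing the listings, the differences include: statement counts differ; and local variable names differ; and min/max/abs usage differs.
Tracing x=5, y=2: eval_a: u becomes -1; next ((x * -2) != (y + x)) evaluates to true; next u becomes -10; next final value -10 | eval_b: u becomes -1; next ((x * -2) != (y + x)) evaluates to true; next s becomes -7; next u becomes -10; next final value -10 — matching result -10.
Sweeping the whole domain (36 inputs) finds no disagreement.
verdict: equivalent


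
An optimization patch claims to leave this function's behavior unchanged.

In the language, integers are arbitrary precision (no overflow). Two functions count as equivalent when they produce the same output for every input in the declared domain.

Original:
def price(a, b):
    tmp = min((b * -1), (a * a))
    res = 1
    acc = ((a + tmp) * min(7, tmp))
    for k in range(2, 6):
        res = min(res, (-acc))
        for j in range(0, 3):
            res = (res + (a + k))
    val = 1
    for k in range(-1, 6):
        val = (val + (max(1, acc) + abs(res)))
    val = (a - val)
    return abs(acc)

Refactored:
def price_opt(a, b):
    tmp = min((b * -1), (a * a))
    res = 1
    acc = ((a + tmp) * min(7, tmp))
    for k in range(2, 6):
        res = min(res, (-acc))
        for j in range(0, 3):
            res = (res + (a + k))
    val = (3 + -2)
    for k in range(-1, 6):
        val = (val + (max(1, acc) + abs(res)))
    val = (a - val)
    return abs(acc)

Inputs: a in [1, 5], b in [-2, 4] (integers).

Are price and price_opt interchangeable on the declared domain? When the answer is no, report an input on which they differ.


Comparing the listings, the differences include: constant usage differs; and arithmetic usage differs.
Tracing a=1, b=-1: price: tmp becomes 1; next res becomes 1; next acc becomes 2; next at k=2:; next res becomes -2; next at j=0:; next res becomes 1; next at j=1:; next res becomes 4; next at j=2:; next res becomes 7; next at k=3:; next res becomes -2; next at j=0:; next res becomes 2; next at j=1:; next res becomes 6; next at j=2:; next res becomes 10; next at k=4:; next res becomes -2; next at j=0:; next res becomes 3; next at j=1:; next res becomes 8; next at j=2:; next res becomes 13; next at k=5:; next res becomes -2; next at j=0:; next res becomes 4; next at j=1:; next res becomes 10; next at j=2:; next res becomes 16; next val becomes 1; next at k=-1:; next val becomes 19; next at k=0:; next val becomes 37; next at k=1:; next val becomes 55; next at k=2:; next val becomes 73; next at k=3:; next val becomes 91; next at k=4:; next val becomes 109; next at k=5:; next val becomes 127; next val becomes -126; next final value 2 | price_opt: tmp becomes 1; next res becomes 1; next acc becomes 2; next at k=2:; next res becomes -2; next at j=0:; next res becomes 1; next at j=1:; next res becomes 4; next at j=2:; next res becomes 7; next at k=3:; next res becomes -2; next at j=0:; next res becomes 2; next at j=1:; next res becomes 6; next at j=2:; next res becomes 10; next at k=4:; next res becomes -2; next at j=0:; next res becomes 3; next at j=1:; next res becomes 8; next at j=2:; next res becomes 13; next at k=5:; next res becomes -2; next at j=0:; next res becomes 4; next at j=1:; next res becomes 10; next at j=2:; next res becomes 16; next val becomes 1; next at k=-1:; next val becomes 19; next at k=0:; next val becomes 37; next at k=1:; next val becomes 55; next at k=2:; next val becomes 73; next at k=3:; next val becomes 91; next at k=4:; next val becomes 109; next at k=5:; next val becomes 127; next val becomes -126; next final value 2 — matching result 2.
An exhaustive pass over the 35 declared inputs shows identical outputs.
verdict: equivalent


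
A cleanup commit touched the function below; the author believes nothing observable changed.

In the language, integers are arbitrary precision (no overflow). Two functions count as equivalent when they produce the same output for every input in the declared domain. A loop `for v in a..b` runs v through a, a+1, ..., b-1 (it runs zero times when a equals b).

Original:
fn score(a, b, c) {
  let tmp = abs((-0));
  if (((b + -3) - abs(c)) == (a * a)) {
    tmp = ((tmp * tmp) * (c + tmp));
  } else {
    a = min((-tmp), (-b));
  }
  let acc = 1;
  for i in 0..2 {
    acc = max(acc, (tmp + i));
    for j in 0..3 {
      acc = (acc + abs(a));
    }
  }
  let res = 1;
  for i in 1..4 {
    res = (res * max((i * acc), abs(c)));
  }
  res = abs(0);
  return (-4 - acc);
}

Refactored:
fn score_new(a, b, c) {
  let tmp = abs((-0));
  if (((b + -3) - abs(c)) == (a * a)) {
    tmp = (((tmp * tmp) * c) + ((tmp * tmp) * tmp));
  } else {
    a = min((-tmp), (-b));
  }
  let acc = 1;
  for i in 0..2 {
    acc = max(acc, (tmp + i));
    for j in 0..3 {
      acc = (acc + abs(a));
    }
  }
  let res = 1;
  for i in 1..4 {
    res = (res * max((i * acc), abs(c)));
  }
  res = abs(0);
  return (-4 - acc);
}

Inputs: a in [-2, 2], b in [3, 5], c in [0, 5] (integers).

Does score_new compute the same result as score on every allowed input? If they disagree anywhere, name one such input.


Behavior is preserved: although arithmetic usage differs, the outputs never diverge.
Spot check at a=-2, b=3, c=0 — score: tmp := 0 | (((b + -3) - abs(c)) == (a * a)): false | a := -3 | acc := 1 | iter i=0: | acc := 1 | iter j=0: | acc := 4 | iter j=1: | acc := 7 | iter j=2: | acc := 10 | iter i=1: | acc := 10 | iter j=0: | acc := 13 | iter j=1: | acc := 16 | iter j=2: | acc := 19 | res := 1 | iter i=1: | res := 19 | iter i=2: | res := 722 | iter i=3: | res := 41154 | res := 0 | result -23. score_new: tmp := 0 | (((b + -3) - abs(c)) == (a * a)): false | a := -3 | acc := 1 | iter i=0: | acc := 1 | iter j=0: | acc := 4 | iter j=1: | acc := 7 | iter j=2: | acc := 10 | iter i=1: | acc := 10 | iter j=0: | acc := 13 | iter j=1: | acc := 16 | iter j=2: | acc := 19 | res := 1 | iter i=1: | res := 19 | iter i=2: | res := 722 | iter i=3: | res := 41154 | res := 0 | result -23. Both give -23.
Checked all 90 inputs in the declared domain: the outputs agree on every one.
verdict: equivalent


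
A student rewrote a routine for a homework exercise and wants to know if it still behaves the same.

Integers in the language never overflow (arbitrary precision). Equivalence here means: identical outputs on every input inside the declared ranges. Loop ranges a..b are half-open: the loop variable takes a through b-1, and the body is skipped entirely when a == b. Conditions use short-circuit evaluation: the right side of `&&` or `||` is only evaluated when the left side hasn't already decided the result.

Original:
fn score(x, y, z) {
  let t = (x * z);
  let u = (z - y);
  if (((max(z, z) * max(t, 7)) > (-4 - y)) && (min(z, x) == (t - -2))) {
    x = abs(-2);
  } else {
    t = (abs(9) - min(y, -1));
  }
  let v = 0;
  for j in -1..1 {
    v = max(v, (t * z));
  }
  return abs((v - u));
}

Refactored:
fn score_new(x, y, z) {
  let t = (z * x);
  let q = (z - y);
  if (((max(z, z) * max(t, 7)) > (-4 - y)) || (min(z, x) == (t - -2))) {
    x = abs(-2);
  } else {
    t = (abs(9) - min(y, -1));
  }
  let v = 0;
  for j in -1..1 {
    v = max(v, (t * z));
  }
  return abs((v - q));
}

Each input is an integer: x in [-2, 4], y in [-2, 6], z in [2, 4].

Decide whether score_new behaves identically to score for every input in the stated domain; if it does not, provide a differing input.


Consider the input x=-2, y=-2, z=3.
score: t = -6; u = 5; (((max(z, z) * max(t, 7)) > (-4 - y)) && (min(z, x) == (t - -2))) -> false; t = 11; v = 0; [j=-1]; v = 33; [j=0]; v = 33; return 28
score_new: t = -6; q = 5; (((max(z, z) * max(t, 7)) > (-4 - y)) || (min(z, x) == (t - -2))) -> true; x = 2; v = 0; [j=-1]; v = 0; [j=0]; v = 0; return 5
28 against 5: the behavior changed.
verdict: not equivalent; witness: x=-2, y=-2, z=3


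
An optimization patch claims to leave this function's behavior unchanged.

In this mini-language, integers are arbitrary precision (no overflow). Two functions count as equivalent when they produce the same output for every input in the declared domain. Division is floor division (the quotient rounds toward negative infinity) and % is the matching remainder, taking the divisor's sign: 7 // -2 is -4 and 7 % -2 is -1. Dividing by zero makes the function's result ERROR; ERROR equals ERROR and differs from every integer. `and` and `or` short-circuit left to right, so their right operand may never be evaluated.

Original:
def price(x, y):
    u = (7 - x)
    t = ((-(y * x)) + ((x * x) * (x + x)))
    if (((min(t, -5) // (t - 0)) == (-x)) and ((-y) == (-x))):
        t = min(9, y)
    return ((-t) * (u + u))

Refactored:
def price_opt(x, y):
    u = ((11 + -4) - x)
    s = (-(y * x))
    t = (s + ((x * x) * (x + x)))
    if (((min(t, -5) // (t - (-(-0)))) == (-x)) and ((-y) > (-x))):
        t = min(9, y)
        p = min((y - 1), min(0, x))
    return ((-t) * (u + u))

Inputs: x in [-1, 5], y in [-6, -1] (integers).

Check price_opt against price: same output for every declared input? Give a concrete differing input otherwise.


There is a counterexample at x=-1, y=-6: 128 on one side, 96 on the other.
price: u = 8; t = -8; (((min(t, -5) // (t - 0)) == (-x)) and ((-y) == (-x))) -> false; return 128
price_opt: u = 8; s = -6; t = -8; (((min(t, -5) // (t - (-(-0)))) == (-x)) and ((-y) > (-x))) -> true; t = -6; p = -7; return 96
verdict: not equivalent; witness: x=-1, y=-6


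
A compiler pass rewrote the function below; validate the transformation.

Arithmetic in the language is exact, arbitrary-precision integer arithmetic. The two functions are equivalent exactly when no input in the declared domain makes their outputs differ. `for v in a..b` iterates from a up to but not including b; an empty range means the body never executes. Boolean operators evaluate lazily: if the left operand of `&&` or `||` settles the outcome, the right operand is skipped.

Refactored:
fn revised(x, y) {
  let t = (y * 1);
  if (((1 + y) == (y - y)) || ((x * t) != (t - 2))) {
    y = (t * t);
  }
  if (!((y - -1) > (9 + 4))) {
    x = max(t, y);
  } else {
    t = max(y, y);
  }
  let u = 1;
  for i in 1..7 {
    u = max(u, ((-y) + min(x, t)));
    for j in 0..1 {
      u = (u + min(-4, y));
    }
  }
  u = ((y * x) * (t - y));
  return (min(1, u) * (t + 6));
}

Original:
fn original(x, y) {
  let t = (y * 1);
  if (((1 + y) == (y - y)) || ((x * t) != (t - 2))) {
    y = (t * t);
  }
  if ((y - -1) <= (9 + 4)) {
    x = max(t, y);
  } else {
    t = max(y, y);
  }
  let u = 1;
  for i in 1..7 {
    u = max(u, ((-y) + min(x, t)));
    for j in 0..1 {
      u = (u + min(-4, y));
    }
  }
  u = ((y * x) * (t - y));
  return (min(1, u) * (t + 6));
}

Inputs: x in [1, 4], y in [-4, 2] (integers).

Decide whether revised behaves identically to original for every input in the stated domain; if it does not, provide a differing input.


Equivalent — the differences include boolean connective usage differs, plus comparison usage differs, yet no declared input distinguishes the two.
One worked example (x=1, y=2) — original: t=2, then (((1 + y) == (y - y)) || ((x * t) != (t - 2))) is true, then y=4, then ((y - -1) <= (9 + 4)) is true, then x=4, then u=1, then (i=1), then u=1, then (j=0), then u=-3, then (i=2), then u=-2, then (j=0), then u=-6, then (i=3), then u=-2, then (j=0), then u=-6, then (i=4), then u=-2, then (j=0), then u=-6, then (i=5), then u=-2, then (j=0), then u=-6, then (i=6), then u=-2, then (j=0), then u=-6, then u=-32, then returns -256; revised: t=2, then (((1 + y) == (y - y)) || ((x * t) != (t - 2))) is true, then y=4, then (!((y - -1) > (9 + 4))) is true, then x=4, then u=1, then (i=1), then u=1, then (j=0), then u=-3, then (i=2), then u=-2, then (j=0), then u=-6, then (i=3), then u=-2, then (j=0), then u=-6, then (i=4), then u=-2, then (j=0), then u=-6, then (i=5), then u=-2, then (j=0), then u=-6, then (i=6), then u=-2, then (j=0), then u=-6, then u=-32, then returns -256; agreement on -256.
Sweeping the whole domain (28 inputs) finds no disagreement.
verdict: equivalent


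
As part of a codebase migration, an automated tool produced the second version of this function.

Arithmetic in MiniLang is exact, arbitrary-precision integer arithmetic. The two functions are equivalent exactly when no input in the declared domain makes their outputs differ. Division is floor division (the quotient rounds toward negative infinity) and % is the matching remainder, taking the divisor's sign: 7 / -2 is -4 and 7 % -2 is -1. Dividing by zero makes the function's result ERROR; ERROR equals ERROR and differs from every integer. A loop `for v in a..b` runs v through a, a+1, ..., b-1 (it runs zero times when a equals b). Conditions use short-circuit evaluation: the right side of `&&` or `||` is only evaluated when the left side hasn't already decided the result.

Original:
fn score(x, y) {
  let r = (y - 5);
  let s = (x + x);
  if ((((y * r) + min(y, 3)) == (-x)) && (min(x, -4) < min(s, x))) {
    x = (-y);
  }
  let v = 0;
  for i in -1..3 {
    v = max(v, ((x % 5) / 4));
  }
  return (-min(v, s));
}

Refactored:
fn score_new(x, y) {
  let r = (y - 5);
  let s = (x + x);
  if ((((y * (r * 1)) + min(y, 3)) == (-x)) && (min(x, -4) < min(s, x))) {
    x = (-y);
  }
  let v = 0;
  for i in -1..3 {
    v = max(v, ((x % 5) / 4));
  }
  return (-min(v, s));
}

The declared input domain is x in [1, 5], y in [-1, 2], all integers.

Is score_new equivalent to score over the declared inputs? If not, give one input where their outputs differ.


The two versions differ — the changes include constant usage differs; arithmetic usage differs.
Tracing x=5, y=2: score: r := -3 | s := 10 | ((((y * r) + min(y, 3)) == (-x)) && (min(x, -4) < min(s, x))): false | v := 0 | iter i=-1: | v := 0 | iter i=0: | v := 0 | iter i=1: | v := 0 | iter i=2: | v := 0 | result 0 | score_new: r := -3 | s := 10 | ((((y * (r * 1)) + min(y, 3)) == (-x)) && (min(x, -4) < min(s, x))): false | v := 0 | iter i=-1: | v := 0 | iter i=0: | v := 0 | iter i=1: | v := 0 | iter i=2: | v := 0 | result 0 — matching result 0.
Sweeping the whole domain (20 inputs) finds no disagreement.
verdict: equivalent


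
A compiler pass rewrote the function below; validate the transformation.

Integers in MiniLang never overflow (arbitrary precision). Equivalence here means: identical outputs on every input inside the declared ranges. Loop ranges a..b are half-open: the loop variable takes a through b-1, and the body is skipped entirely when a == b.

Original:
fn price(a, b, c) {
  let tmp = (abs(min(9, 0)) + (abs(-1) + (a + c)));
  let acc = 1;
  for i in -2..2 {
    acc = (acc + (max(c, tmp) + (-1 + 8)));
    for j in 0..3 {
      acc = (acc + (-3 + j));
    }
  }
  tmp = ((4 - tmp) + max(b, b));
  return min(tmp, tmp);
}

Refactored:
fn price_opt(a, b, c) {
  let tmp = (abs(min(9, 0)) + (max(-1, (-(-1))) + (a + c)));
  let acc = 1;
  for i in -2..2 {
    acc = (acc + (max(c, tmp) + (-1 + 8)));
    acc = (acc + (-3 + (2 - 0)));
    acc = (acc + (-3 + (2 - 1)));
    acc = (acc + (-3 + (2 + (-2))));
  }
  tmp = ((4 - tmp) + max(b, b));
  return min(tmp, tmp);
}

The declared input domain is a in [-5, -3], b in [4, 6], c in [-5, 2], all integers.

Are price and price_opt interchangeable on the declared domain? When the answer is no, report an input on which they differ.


The two are interchangeable: constant usage differs; loop structure differs; min/max/abs usage differs; statement counts differ; local variable names differ; arithmetic usage differs, and every declared input agrees.
One worked example (a=-3, b=4, c=2) — price: tmp=0, then acc=1, then (i=-2), then acc=10, then (j=0), then acc=7, then (j=1), then acc=5, then (j=2), then acc=4, then (i=-1), then acc=13, then (j=0), then acc=10, then (j=1), then acc=8, then (j=2), then acc=7, then (i=0), then acc=16, then (j=0), then acc=13, then (j=1), then acc=11, then (j=2), then acc=10, then (i=1), then acc=19, then (j=0), then acc=16, then (j=1), then acc=14, then (j=2), then acc=13, then tmp=8, then returns 8; price_opt: tmp=0, then acc=1, then (i=-2), then acc=10, then acc=9, then acc=7, then acc=4, then (i=-1), then acc=13, then acc=12, then acc=10, then acc=7, then (i=0), then acc=16, then acc=15, then acc=13, then acc=10, then (i=1), then acc=19, then acc=18, then acc=16, then acc=13, then tmp=8, then returns 8; agreement on 8.
Sweeping the whole domain (72 inputs) finds no disagreement.
verdict: equivalent


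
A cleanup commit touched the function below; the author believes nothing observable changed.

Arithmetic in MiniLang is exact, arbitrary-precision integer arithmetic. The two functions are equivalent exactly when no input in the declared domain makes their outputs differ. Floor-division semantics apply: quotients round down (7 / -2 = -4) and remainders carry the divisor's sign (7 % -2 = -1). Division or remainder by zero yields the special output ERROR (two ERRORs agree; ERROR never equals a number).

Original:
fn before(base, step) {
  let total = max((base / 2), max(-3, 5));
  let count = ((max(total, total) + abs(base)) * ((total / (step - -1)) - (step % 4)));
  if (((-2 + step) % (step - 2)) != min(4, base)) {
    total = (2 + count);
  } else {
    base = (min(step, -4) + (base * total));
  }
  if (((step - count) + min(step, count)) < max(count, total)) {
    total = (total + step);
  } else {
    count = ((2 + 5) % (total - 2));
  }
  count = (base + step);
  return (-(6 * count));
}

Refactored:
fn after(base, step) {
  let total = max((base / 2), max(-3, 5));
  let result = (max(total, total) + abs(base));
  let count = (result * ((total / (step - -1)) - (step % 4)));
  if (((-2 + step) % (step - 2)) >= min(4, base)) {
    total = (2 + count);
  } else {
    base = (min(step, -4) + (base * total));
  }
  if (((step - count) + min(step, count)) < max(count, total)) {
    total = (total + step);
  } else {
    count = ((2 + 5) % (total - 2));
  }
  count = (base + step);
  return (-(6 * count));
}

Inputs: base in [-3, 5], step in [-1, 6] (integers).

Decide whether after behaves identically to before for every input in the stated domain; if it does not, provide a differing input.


Not equivalent: base=0, step=0 separates them (24 vs 0).
before: total = 5; count = 25; (((-2 + step) % (step - 2)) != min(4, base)) -> false; base = -4; (((step - count) + min(step, count)) < max(count, total)) -> true; total = 5; count = -4; return 24
after: total = 5; result = 5; count = 25; (((-2 + step) % (step - 2)) >= min(4, base)) -> true; total = 27; (((step - count) + min(step, count)) < max(count, total)) -> true; total = 27; count = 0; return 0
verdict: not equivalent; witness: base=0, step=0


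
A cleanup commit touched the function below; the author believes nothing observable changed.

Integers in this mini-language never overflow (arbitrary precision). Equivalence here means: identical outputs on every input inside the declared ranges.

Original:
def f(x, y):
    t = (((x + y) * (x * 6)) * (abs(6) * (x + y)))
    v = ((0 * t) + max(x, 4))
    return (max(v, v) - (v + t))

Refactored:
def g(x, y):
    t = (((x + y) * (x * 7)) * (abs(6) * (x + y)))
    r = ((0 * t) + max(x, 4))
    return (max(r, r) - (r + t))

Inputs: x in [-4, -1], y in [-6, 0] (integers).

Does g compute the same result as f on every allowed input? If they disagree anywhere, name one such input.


There is a counterexample at x=-4, y=-6: 14400 on one side, 16800 on the other.
f: t := -14400 | v := 4 | result 14400
g: t := -16800 | r := 4 | result 16800
verdict: not equivalent; witness: x=-4, y=-6


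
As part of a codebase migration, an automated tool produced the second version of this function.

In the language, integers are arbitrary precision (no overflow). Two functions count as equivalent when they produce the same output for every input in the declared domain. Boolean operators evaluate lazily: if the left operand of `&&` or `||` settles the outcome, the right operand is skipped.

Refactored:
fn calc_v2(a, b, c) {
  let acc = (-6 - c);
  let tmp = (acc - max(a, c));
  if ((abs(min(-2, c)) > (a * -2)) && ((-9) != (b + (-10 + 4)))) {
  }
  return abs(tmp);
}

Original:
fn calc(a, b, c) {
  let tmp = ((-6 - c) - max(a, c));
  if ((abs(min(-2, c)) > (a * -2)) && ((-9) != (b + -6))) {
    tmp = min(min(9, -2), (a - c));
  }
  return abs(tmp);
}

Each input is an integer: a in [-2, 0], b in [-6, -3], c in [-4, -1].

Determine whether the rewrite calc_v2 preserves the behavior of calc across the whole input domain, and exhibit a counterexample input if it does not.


The rewrite breaks on a=-1, b=-6, c=-4, where the results are 2 and 1.
calc: tmp becomes -1; next ((abs(min(-2, c)) > (a * -2)) && ((-9) != (b + -6))) evaluates to true; next tmp becomes -2; next final value 2
calc_v2: acc becomes -2; next tmp becomes -1; next ((abs(min(-2, c)) > (a * -2)) && ((-9) != (b + (-10 + 4)))) evaluates to true; next final value 1
verdict: not equivalent; witness: a=-1, b=-6, c=-4
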